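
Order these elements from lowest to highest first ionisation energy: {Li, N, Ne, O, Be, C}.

Li, Be, C, O, N, Ne

Removing the outermost electron gets harder across a period and easier down a group.
All lie in period 2; the across-period trend (first ionization energy increases left to right) applies, with the exception below.
Note the exception: N has a higher first ionization energy than O, contrary to the simple trend — pairing an electron in O's 2p⁴ costs repulsion energy, so O ionizes more easily than half-filled N (2p³).
Approximate values (kJ/mol): Li 520, Be 900, C 1086, N 1402, O 1314, Ne 2081.
So from lowest to highest: Li < Be < C < O < N < Ne.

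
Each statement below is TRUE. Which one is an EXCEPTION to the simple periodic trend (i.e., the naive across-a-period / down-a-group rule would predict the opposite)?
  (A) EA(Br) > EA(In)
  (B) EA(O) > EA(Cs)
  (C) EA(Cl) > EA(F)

The general trend: electron affinity increases across a period and decreases down a group.
(A) Br (period 4, group 17) vs In (period 5, group 13): the stated order agrees with the simple trend.
(B) O (period 2, group 16) vs Cs (period 6, group 1): the stated order agrees with the simple trend.
(C) Cl (period 3, group 17) vs F (period 2, group 17): the stated order contradicts the simple trend.
The exception is (C): F's small 2p subshell makes the incoming electron feel strong e⁻–e⁻ repulsion, so Cl actually releases more energy on gaining an electron.

(C)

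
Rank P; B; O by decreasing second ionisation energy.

O > B > P

The second ionization energy removes an electron from the +1 ion. For each element: P⁺ still has 4 valence electrons; B⁺ still has 2 valence electrons; O⁺ still has 5 valence electrons.
All are still removing valence electrons, so compare the +1 ions as you would atoms: IE_2 generally rises across a period (higher Z_eff) and falls down a group (larger shell), subject to the usual subshell exceptions.
Valence configurations: P⁺ [Ne]3s²3p², B⁺ [He]2s², O⁺ [He]2s²2p³.
Tabulated IE_2 (kJ/mol): P 1907, B 2427, O 3388.
Putting it together, IE_2: P < B < O.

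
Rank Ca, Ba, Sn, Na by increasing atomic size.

Na is in period 3, group 1; Ca is in period 4, group 2; Sn is in period 5, group 14; Ba is in period 6, group 2.
Across a period the added protons contract the valence shell; down a group each new principal shell makes the atom larger.
Here both period and group differ, so the two effects have to be weighed against each other.
Na > Sn: period and group pull opposite ways; the across-period shift dominates (155 vs 140 pm).
Ca > Na: period and group pull opposite ways; the down-group shift dominates (171 vs 155 pm).
Ba > Ca: Ba sits below Ca in group 2, so the down-group effect alone puts Ba larger.
Approximate values (pm): Na 155, Ca 171, Sn 140, Ba 196.
So from smallest to largest: Sn < Na < Ca < Ba.

Sn < Na < Ca < Ba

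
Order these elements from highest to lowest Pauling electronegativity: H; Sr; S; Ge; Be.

Smaller atoms with higher effective nuclear charge are more electronegative.
Here both period and group differ, so the two effects have to be weighed against each other.
Be > Sr: they share group 2; the group trend gives Be the larger value.
Ge > Be: period and group pull opposite ways; the across-period shift dominates (2.01 vs 1.57).
H > Ge: period and group pull opposite ways; the down-group shift dominates (2.20 vs 2.01).
S > H: the two effects oppose for this pair; the across-period effect wins (2.58 vs 2.20).
For reference (Pauling): H 2.20, Be 1.57, S 2.58, Ge 2.01, Sr 0.95.
So from highest to lowest: S > H > Ge > Be > Sr.

S > H > Ge > Be > Sr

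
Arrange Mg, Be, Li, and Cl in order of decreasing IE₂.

Li > Cl > Be > Mg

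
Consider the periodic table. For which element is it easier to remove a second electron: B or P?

P

IE_2 is the cost of taking one more electron from the +1 cation: B⁺ still has 2 valence electrons; P⁺ still has 4 valence electrons.
All are still removing valence electrons, so compare the +1 ions as you would atoms: IE_2 generally rises across a period (higher Z_eff) and falls down a group (larger shell), subject to the usual subshell exceptions.
Valence configurations: B⁺ [He]2s², P⁺ [Ne]3s²3p².
Tabulated IE_2 (kJ/mol): B 2427, P 1907.
Hence IE_2: P < B.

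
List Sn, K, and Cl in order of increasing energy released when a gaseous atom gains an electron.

K < Sn < Cl

Cl is in period 3, group 17; K is in period 4, group 1; Sn is in period 5, group 14.
EA tends to increase across a period and decrease down a group, though the pattern is less regular than for IE or radius.
Here both period and group differ, so the two effects have to be weighed against each other.
Sn > K: the two effects oppose for this pair; the across-period effect wins (107 vs 48 kJ/mol).
Cl > Sn: relative to Sn, both the across-period and down-group shifts push Cl's electron affinity up.
For reference (kJ/mol): Cl 349, K 48, Sn 107.
So from lowest to highest: K < Sn < Cl.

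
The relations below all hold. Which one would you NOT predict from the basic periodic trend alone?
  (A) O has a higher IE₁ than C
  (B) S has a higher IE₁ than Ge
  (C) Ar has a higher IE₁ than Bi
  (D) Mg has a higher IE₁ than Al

(D)

The general trend: IE₁ increases across a period and decreases down a group.
(A) O (period 2, group 16) vs C (period 2, group 14): the stated order agrees with the simple trend.
(B) S (period 3, group 16) vs Ge (period 4, group 14): the stated order agrees with the simple trend.
(C) Ar (period 3, group 18) vs Bi (period 6, group 15): the stated order agrees with the simple trend.
(D) Mg (period 3, group 2) vs Al (period 3, group 13): the stated order contradicts the simple trend.
The exception is (D): Al's single 3p electron is easier to remove than one from Mg's filled 3s².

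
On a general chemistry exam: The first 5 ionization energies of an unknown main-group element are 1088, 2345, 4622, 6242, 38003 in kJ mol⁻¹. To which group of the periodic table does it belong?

Look for the largest jump between consecutive ionization energies: IE5/IE4 ≈ 6.1, far larger than any earlier ratio.
That jump marks the point where a core electron is being removed. So the atom has 4 valence electrons.
A main-group element with 4 valence electrons is in group 14.

Group 14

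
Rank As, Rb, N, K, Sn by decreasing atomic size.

Moving right in a period, electrons are added to the same shell under a stronger nuclear pull, so atoms get smaller; moving down, a new shell is opened and atoms get larger.
These span different periods and groups, so the two trends combine.
As > N: As sits below N in group 15, so the down-group effect alone puts As larger.
Sn > As: relative to As, both the across-period and down-group shifts push Sn's atomic radius up.
K > Sn: the two effects oppose for this pair; the across-period effect wins (196 vs 140 pm).
Rb > K: Rb sits below K in group 1, so the down-group effect alone puts Rb larger.
For reference (pm): N 71, K 196, As 121, Rb 210, Sn 140.
So from largest to smallest: Rb > K > Sn > As > N.

Rb > K > Sn > As > N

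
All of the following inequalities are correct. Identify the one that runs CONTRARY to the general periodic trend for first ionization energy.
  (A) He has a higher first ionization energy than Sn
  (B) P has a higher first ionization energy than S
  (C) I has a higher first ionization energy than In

The general trend: first ionization energy increases across a period and decreases down a group.
(A) He (period 1, group 18) vs Sn (period 5, group 14): the stated order agrees with the simple trend.
(B) P (period 3, group 15) vs S (period 3, group 16): the stated order contradicts the simple trend.
(C) I (period 5, group 17) vs In (period 5, group 13): the stated order agrees with the simple trend.
The exception is (B): S (3p⁴) ionizes more easily than half-filled P (3p³) because the paired 3p electron in S is pushed out by e⁻–e⁻ repulsion.

(B)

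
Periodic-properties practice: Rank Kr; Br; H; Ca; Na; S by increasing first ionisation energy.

First ionization energy rises across a period (greater Z_eff holds electrons more tightly) and falls down a group (valence electrons are farther from the nucleus).
Neither a single period nor a single group — weigh both effects.
Ca > Na: period and group pull opposite ways; the across-period shift dominates (590 vs 496 kJ/mol).
S > Ca: relative to Ca, both the across-period and down-group shifts push S's first ionization energy up.
Br > S: period and group pull opposite ways; the across-period shift dominates (1140 vs 1000 kJ/mol).
H > Br: period and group pull opposite ways; the down-group shift dominates (1312 vs 1140 kJ/mol).
Kr > H: the two effects oppose for this pair; the across-period effect wins (1351 vs 1312 kJ/mol).
For reference (kJ/mol): H 1312, Na 496, S 1000, Ca 590, Br 1140, Kr 1351.
So from lowest to highest: Na < Ca < S < Br < H < Kr.

Na < Ca < S < Br < H < Kr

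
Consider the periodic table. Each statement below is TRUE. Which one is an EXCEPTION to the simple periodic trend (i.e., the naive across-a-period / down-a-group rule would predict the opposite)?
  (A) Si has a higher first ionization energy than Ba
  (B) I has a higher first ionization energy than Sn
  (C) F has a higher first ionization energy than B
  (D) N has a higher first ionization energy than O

(D)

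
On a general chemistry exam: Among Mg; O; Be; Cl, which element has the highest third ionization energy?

Be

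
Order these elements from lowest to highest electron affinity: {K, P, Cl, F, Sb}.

K, P, Sb, F, Cl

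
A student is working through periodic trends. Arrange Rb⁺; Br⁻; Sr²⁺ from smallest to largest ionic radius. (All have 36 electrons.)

Sr²⁺ < Rb⁺ < Br⁻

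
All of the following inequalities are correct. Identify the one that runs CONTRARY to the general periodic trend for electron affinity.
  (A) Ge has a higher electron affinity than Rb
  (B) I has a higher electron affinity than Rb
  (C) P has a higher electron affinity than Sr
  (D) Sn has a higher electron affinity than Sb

The general trend: electron affinity increases across a period and decreases down a group.
(A) Ge (period 4, group 14) vs Rb (period 5, group 1): the stated order agrees with the simple trend.
(B) I (period 5, group 17) vs Rb (period 5, group 1): the stated order agrees with the simple trend.
(C) P (period 3, group 15) vs Sr (period 5, group 2): the stated order agrees with the simple trend.
(D) Sn (period 5, group 14) vs Sb (period 5, group 15): the stated order contradicts the simple trend.
The exception is (D): adding an electron to Sb's half-filled 5p³ is unfavourable, so Sn has the more exothermic EA.

(D)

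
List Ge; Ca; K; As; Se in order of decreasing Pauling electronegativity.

EN rises left→right (higher Z_eff, smaller atoms) and falls top→bottom (larger, more shielded atoms).
All lie in period 4, so electronegativity increases left to right.
So from highest to lowest: Se > As > Ge > Ca > K.

Se > As > Ge > Ca > K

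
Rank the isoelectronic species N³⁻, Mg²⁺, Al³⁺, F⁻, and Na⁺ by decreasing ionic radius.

N³⁻, F⁻, Na⁺, Mg²⁺, Al³⁺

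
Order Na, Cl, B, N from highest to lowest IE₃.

After 2 electrons have been removed, what remains? Na²⁺ is already 1 electron into the core; Cl²⁺ still has 5 valence electrons; B²⁺ still has 1 valence electron; N²⁺ still has 3 valence electrons.
Core electrons are held far more tightly than valence electrons, so Na tops the IE_3 order.
Valence configurations: Cl²⁺ [Ne]3s²3p³, B²⁺ [He]2s¹, N²⁺ [He]2s²2p¹.
Tabulated IE_3 (kJ/mol): Na 6910, Cl 3822, B 3660, N 4578.
Putting it together, IE_3: B < Cl < N < Na.

Na > N > Cl > B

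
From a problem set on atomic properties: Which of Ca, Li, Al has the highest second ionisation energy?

Li

The second ionization energy removes an electron from the +1 ion. For each element: Ca⁺ still has 1 valence electron; Li⁺ is the bare [He] core; Al⁺ still has 2 valence electrons.
Core electrons are held far more tightly than valence electrons, so Li tops the IE_2 order.
Valence configurations: Ca⁺ [Ar]4s¹, Al⁺ [Ne]3s².
The numbers (kJ/mol): Ca 1145, Li 7298, Al 1817.
Hence IE_2: Ca < Al < Li.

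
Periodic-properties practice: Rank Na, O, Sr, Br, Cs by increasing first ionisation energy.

Cs < Na < Sr < Br < O

O is in period 2, group 16; Na is in period 3, group 1; Br is in period 4, group 17; Sr is in period 5, group 2; Cs is in period 6, group 1.
Across a period the outer electron is held more tightly (higher IE₁); down a group it sits in a higher shell, more shielded, and comes off more easily.
Neither a single period nor a single group — weigh both effects.
Na > Cs: they share group 1; the group trend gives Na the larger value.
Sr > Na: period and group pull opposite ways; the across-period shift dominates (550 vs 496 kJ/mol).
Br > Sr: relative to Sr, both the across-period and down-group shifts push Br's first ionization energy up.
O > Br: the two effects oppose for this pair; the down-group effect wins (1314 vs 1140 kJ/mol).
For reference (kJ/mol): O 1314, Na 496, Br 1140, Sr 550, Cs 376.
So from lowest to highest: Cs < Na < Sr < Br < O.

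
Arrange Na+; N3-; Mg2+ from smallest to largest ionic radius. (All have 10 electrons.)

Mg2+ < Na+ < N3-

All of these have 10 electrons, so size is governed by nuclear charge alone: the more protons, the stronger the pull on the same electron cloud, and the smaller the ion.
Nuclear charges: Mg2+ (Z=12), Na+ (Z=11), N3- (Z=7).
Smallest to largest: Mg2+ < Na+ < N3-.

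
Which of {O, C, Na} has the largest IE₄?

Na

After 3 electrons have been removed, what remains? O³⁺ still has 3 valence electrons; C³⁺ still has 1 valence electron; Na³⁺ is already 2 electrons into the core.
Breaking into a closed-shell core is much more expensive than removing a leftover valence electron — Na has the largest IE_4 here.
Valence configurations: O³⁺ [He]2s²2p¹, C³⁺ [He]2s¹.
Approximate IE_4 values (kJ/mol): O 7469, C 6223, Na 9543.
Hence IE_4: C < O < Na.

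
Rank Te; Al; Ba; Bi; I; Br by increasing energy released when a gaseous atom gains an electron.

Ba < Al < Bi < Te < I < Br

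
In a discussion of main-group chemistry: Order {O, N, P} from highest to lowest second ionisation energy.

IE_2 is the cost of taking one more electron from the +1 cation: O⁺ still has 5 valence electrons; N⁺ still has 4 valence electrons; P⁺ still has 4 valence electrons.
All are still removing valence electrons, so compare the +1 ions as you would atoms: IE_2 generally rises across a period (higher Z_eff) and falls down a group (larger shell), subject to the usual subshell exceptions.
Valence configurations: O⁺ [He]2s²2p³, N⁺ [He]2s²2p², P⁺ [Ne]3s²3p².
Tabulated IE_2 (kJ/mol): O 3388, N 2856, P 1907.
Overall IE_2 order: P < N < O.

O > N > P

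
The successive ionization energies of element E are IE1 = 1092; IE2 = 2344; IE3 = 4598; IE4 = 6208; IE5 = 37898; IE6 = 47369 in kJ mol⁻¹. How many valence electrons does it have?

Look for the largest jump between consecutive ionization energies: IE5/IE4 ≈ 6.1, far larger than any earlier ratio.
That jump marks the point where a core electron is being removed. So the atom has 4 valence electrons.

4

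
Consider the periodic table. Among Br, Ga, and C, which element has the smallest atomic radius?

C

Atomic radius shrinks across a period as nuclear charge pulls the same shell inward, and grows down a group as new shells are added.
These span different periods and groups, so the two trends combine.
Br > C: period and group pull opposite ways; the down-group shift dominates (114 vs 75 pm).
Ga > Br: both are in period 4; the period trend gives Ga the larger value.
Approximate values (pm): C 75, Ga 124, Br 114.
The smallest atomic radius among these belongs to C.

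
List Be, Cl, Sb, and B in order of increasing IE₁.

Be is in period 2, group 2; B is in period 2, group 13; Cl is in period 3, group 17; Sb is in period 5, group 15.
Across a period the outer electron is held more tightly (higher IE₁); down a group it sits in a higher shell, more shielded, and comes off more easily.
Neither a single period nor a single group — weigh both effects.
Sb > B: period and group pull opposite ways; the across-period shift dominates (831 vs 801 kJ/mol).
Be > Sb: the two effects oppose for this pair; the down-group effect wins (900 vs 831 kJ/mol).
Cl > Be: the two effects oppose for this pair; the across-period effect wins (1251 vs 900 kJ/mol).
Note the exception: Be has a higher first ionization energy than B, contrary to the simple trend — removing B's lone 2p electron is easier than breaking Be's filled 2s².
For reference (kJ/mol): Be 900, B 801, Cl 1251, Sb 831.
So from lowest to highest: B < Sb < Be < Cl.

B, Sb, Be, Cl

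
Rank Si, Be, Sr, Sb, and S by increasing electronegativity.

Sr, Be, Si, Sb, S

Be is in period 2, group 2; Si is in period 3, group 14; S is in period 3, group 16; Sr is in period 5, group 2; Sb is in period 5, group 15.
Smaller atoms with higher effective nuclear charge are more electronegative.
Here both period and group differ, so the two effects have to be weighed against each other.
Be > Sr: they share group 2; the group trend gives Be the larger value.
Si > Be: the two effects oppose for this pair; the across-period effect wins (1.90 vs 1.57).
Sb > Si: period and group pull opposite ways; the across-period shift dominates (2.05 vs 1.90).
S > Sb: both effects reinforce here, so S is clearly the higher of the two.
Approximate values (Pauling): Be 1.57, Si 1.90, S 2.58, Sr 0.95, Sb 2.05.
So from lowest to highest: Sr < Be < Si < Sb < S.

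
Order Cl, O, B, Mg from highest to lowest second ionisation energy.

O, B, Cl, Mg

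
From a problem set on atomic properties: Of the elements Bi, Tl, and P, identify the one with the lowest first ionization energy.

P is in period 3, group 15; Tl is in period 6, group 13; Bi is in period 6, group 15.
Across a period the outer electron is held more tightly (higher IE₁); down a group it sits in a higher shell, more shielded, and comes off more easily.
Here both period and group differ, so the two effects have to be weighed against each other.
Bi > Tl: Bi lies to the right of Tl in period 6, so the across-period effect alone puts Bi higher.
P > Bi: they share group 15; the group trend gives P the larger value.
Approximate values (kJ/mol): P 1012, Tl 589, Bi 703.
The lowest first ionization energy among these belongs to Tl.

Tl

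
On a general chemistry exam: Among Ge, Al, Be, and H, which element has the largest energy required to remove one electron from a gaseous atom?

H

H is in period 1, group 1; Be is in period 2, group 2; Al is in period 3, group 13; Ge is in period 4, group 14.
Removing the outermost electron gets harder across a period and easier down a group.
A diagonal step moves right (one effect) and down (the opposite effect) at once.
Ge > Al: period and group pull opposite ways; the across-period shift dominates (762 vs 578 kJ/mol).
Be > Ge: the two effects oppose for this pair; the down-group effect wins (900 vs 762 kJ/mol).
H > Be: the two effects oppose for this pair; the down-group effect wins (1312 vs 900 kJ/mol).
For reference (kJ/mol): H 1312, Be 900, Al 578, Ge 762.
The largest energy required to remove one electron from a gaseous atom among these belongs to H.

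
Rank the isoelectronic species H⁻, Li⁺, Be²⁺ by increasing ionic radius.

All of these have 2 electrons, so size is governed by nuclear charge alone: the more protons, the stronger the pull on the same electron cloud, and the smaller the ion.
Nuclear charges: Be²⁺ (Z=4), Li⁺ (Z=3), H⁻ (Z=1).
Smallest to largest: Be²⁺ < Li⁺ < H⁻.

Be²⁺, Li⁺, H⁻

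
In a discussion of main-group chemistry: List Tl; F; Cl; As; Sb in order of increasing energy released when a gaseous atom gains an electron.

Electron affinity generally becomes more exothermic across a period toward the halogens and less exothermic down a group.
Neither a single period nor a single group — weigh both effects.
As > Tl: relative to Tl, both the across-period and down-group shifts push As's electron affinity up.
Sb > As: this pair runs against the simple trend — see the exception note.
F > Sb: both effects reinforce here, so F is clearly the higher of the two.
Cl > F: this pair runs against the simple trend — see the exception note.
Note the exception: Sb has a higher electron affinity than As, contrary to the simple trend — both are half-filled np³, but the pairing/repulsion penalty for the added electron shrinks as the p orbitals become larger and more diffuse down the group, and for Sb that outweighs the weaker nuclear attraction.
Note the exception: Cl has a higher electron affinity than F, contrary to the simple trend — F's small 2p subshell makes the incoming electron feel strong e⁻–e⁻ repulsion, so Cl actually releases more energy on gaining an electron.
For reference (kJ/mol): F 328, Cl 349, As 78, Sb 103, Tl 19.
So from lowest to highest: Tl < As < Sb < F < Cl.

Tl, As, Sb, F, Cl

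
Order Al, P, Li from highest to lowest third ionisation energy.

Li > P > Al

IE_3 is the cost of taking one more electron from the +2 cation: Al²⁺ still has 1 valence electron; P²⁺ still has 3 valence electrons; Li²⁺ is already 1 electron into the core.
Pulling an electron out of a noble-gas core costs far more than removing a remaining valence electron, so Li sits at the high end of IE_3.
Valence configurations: Al²⁺ [Ne]3s¹, P²⁺ [Ne]3s²3p¹.
Approximate IE_3 values (kJ/mol): Al 2745, P 2914, Li 11815.
Overall IE_3 order: Al < P < Li.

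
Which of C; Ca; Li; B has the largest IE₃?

Consider each +2 ion: C²⁺ still has 2 valence electrons; Ca²⁺ is the bare [Ar] core; Li²⁺ is already 1 electron into the core; B²⁺ still has 1 valence electron.
Pulling an electron out of a noble-gas core costs far more than removing a remaining valence electron, so Ca and Li sit at the high end of IE_3.
Valence configurations: C²⁺ [He]2s², B²⁺ [He]2s¹.
Tabulated IE_3 (kJ/mol): C 4620, Ca 4912, Li 11815, B 3660.
So the third ionization energies run B < C < Ca < Li.

Li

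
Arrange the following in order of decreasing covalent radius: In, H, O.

In > O > H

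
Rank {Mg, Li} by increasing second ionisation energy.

Consider each +1 ion: Mg⁺ still has 1 valence electron; Li⁺ is the bare [He] core.
Core electrons are held far more tightly than valence electrons, so Li tops the IE_2 order.
Tabulated IE_2 (kJ/mol): Mg 1451, Li 7298.
Overall IE_2 order: Mg < Li.

Mg < Li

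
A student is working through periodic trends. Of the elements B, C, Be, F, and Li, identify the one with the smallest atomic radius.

Li is in period 2, group 1; Be is in period 2, group 2; B is in period 2, group 13; C is in period 2, group 14; F is in period 2, group 17.
Radius decreases left→right (rising Z_eff, same n) and increases top→bottom (higher n).
All lie in period 2, so atomic radius increases right to left.
The smallest atomic radius among these belongs to F.

F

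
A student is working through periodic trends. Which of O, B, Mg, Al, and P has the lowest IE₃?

Consider each +2 ion: O²⁺ still has 4 valence electrons; B²⁺ still has 1 valence electron; Mg²⁺ is the bare [Ne] core; Al²⁺ still has 1 valence electron; P²⁺ still has 3 valence electrons.
Pulling an electron out of a noble-gas core costs far more than removing a remaining valence electron, so Mg sits at the high end of IE_3.
Valence configurations: O²⁺ [He]2s²2p², B²⁺ [He]2s¹, Al²⁺ [Ne]3s¹, P²⁺ [Ne]3s²3p¹.
Approximate IE_3 values (kJ/mol): O 5300, B 3660, Mg 7733, Al 2745, P 2914.
Overall IE_3 order: Al < P < B < O < Mg.

Al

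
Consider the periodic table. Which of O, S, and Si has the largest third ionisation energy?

O

After 2 electrons have been removed, what remains? O²⁺ still has 4 valence electrons; S²⁺ still has 4 valence electrons; Si²⁺ still has 2 valence electrons.
All are still removing valence electrons, so compare the +2 ions as you would atoms: IE_3 generally rises across a period (higher Z_eff) and falls down a group (larger shell), subject to the usual subshell exceptions.
Valence configurations: O²⁺ [He]2s²2p², S²⁺ [Ne]3s²3p², Si²⁺ [Ne]3s².
The numbers (kJ/mol): O 5300, S 3357, Si 3232.
Hence IE_3: Si < S < O.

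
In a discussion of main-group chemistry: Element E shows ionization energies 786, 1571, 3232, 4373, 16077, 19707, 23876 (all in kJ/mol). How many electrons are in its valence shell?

4

Look for the largest jump between consecutive ionization energies: IE5/IE4 ≈ 3.7, far larger than any earlier ratio.
That jump marks the point where a core electron is being removed. So the atom has 4 valence electrons.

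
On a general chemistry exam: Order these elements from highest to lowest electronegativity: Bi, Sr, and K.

Bi, Sr, K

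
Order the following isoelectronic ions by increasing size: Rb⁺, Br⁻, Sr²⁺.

All of these have 36 electrons, so size is governed by nuclear charge alone: the more protons, the stronger the pull on the same electron cloud, and the smaller the ion.
Nuclear charges: Sr²⁺ (Z=38), Rb⁺ (Z=37), Br⁻ (Z=35).
Smallest to largest: Sr²⁺ < Rb⁺ < Br⁻.

Sr²⁺ < Rb⁺ < Br⁻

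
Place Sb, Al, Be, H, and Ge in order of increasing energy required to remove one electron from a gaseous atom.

Al < Ge < Sb < Be < H

Removing the outermost electron gets harder across a period and easier down a group.
A diagonal step moves right (one effect) and down (the opposite effect) at once.
Ge > Al: the two effects oppose for this pair; the across-period effect wins (762 vs 578 kJ/mol).
Sb > Ge: period and group pull opposite ways; the across-period shift dominates (831 vs 762 kJ/mol).
Be > Sb: period and group pull opposite ways; the down-group shift dominates (900 vs 831 kJ/mol).
H > Be: period and group pull opposite ways; the down-group shift dominates (1312 vs 900 kJ/mol).
Approximate values (kJ/mol): H 1312, Be 900, Al 578, Ge 762, Sb 831.
So from lowest to highest: Al < Ge < Sb < Be < H.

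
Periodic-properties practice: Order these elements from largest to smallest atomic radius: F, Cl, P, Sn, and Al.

Sn > Al > P > Cl > F

F is in period 2, group 17; Al is in period 3, group 13; P is in period 3, group 15; Cl is in period 3, group 17; Sn is in period 5, group 14.
Atomic radius shrinks across a period as nuclear charge pulls the same shell inward, and grows down a group as new shells are added.
Neither a single period nor a single group — weigh both effects.
Cl > F: they share group 17; the group trend gives Cl the larger value.
P > Cl: P lies to the left of Cl in period 3, so the across-period effect alone puts P larger.
Al > P: Al lies to the left of P in period 3, so the across-period effect alone puts Al larger.
Sn > Al: the two effects oppose for this pair; the down-group effect wins (140 vs 126 pm).
Tabulated atomic radius (pm): F 64, Al 126, P 111, Cl 99, Sn 140.
So from largest to smallest: Sn > Al > P > Cl > F.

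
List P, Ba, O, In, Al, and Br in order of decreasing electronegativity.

O > Br > P > In > Al > Ba

O is in period 2, group 16; Al is in period 3, group 13; P is in period 3, group 15; Br is in period 4, group 17; In is in period 5, group 13; Ba is in period 6, group 2.
EN rises left→right (higher Z_eff, smaller atoms) and falls top→bottom (larger, more shielded atoms).
These span different periods and groups, so the two trends combine.
Al > Ba: relative to Ba, both the across-period and down-group shifts push Al's electronegativity up.
In > Al: this pair runs against the simple trend — see the exception note.
P > In: relative to In, both the across-period and down-group shifts push P's electronegativity up.
Br > P: the two effects oppose for this pair; the across-period effect wins (2.96 vs 2.19).
O > Br: period and group pull opposite ways; the down-group shift dominates (3.44 vs 2.96).
Note the exception: In has a higher electronegativity than Al, contrary to the simple trend — poor shielding by filled d (and f) subshells raises the heavier element's effective nuclear charge more than the simple down-group trend predicts.
Tabulated electronegativity (Pauling): O 3.44, Al 1.61, P 2.19, Br 2.96, In 1.78, Ba 0.89.
So from highest to lowest: O > Br > P > In > Al > Ba.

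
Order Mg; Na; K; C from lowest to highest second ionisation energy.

Mg < C < K < Na

IE_2 is the cost of taking one more electron from the +1 cation: Mg⁺ still has 1 valence electron; Na⁺ is the bare [Ne] core; K⁺ is the bare [Ar] core; C⁺ still has 3 valence electrons.
Breaking into a closed-shell core is much more expensive than removing a leftover valence electron — K and Na have the largest IE_2 here.
Valence configurations: Mg⁺ [Ne]3s¹, C⁺ [He]2s²2p¹.
Approximate IE_2 values (kJ/mol): Mg 1451, Na 4562, K 3052, C 2353.
Hence IE_2: Mg < C < K < Na.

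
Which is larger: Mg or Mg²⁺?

Mg

Forming Mg²⁺ removes 2 electrons from Mg. Fewer electrons for the same nuclear charge means less shielding and a higher Z_eff on the remaining electrons, and for main-group metals the entire outer shell is lost.
A cation is smaller than its parent atom: Mg²⁺ < Mg.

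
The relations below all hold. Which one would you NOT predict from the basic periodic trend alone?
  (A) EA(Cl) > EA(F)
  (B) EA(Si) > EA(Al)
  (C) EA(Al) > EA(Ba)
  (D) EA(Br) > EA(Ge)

(A)

The general trend: electron affinity increases across a period and decreases down a group.
(A) Cl (period 3, group 17) vs F (period 2, group 17): the stated order contradicts the simple trend.
(B) Si (period 3, group 14) vs Al (period 3, group 13): the stated order agrees with the simple trend.
(C) Al (period 3, group 13) vs Ba (period 6, group 2): the stated order agrees with the simple trend.
(D) Br (period 4, group 17) vs Ge (period 4, group 14): the stated order agrees with the simple trend.
The exception is (A): F's small 2p subshell makes the incoming electron feel strong e⁻–e⁻ repulsion, so Cl actually releases more energy on gaining an electron.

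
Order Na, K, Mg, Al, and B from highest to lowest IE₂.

Na, K, B, Al, Mg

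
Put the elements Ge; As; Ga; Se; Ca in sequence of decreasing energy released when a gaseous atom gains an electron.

Adding an electron releases more energy for atoms nearer the top right (short of the noble gases).
All lie in period 4; the across-period trend (electron affinity increases left to right) applies, with the exception below.
Note the exception: Ge has a higher electron affinity than As, contrary to the simple trend — adding an electron to As's half-filled 4p³ is unfavourable, so Ge (4p²) has the more exothermic EA.
Approximate values (kJ/mol): Ca 2, Ga 29, Ge 119, As 78, Se 195.
So from highest to lowest: Se > Ge > As > Ga > Ca.

Se > Ge > As > Ga > Ca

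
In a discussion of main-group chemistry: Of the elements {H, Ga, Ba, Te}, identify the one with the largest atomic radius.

H is in period 1, group 1; Ga is in period 4, group 13; Te is in period 5, group 16; Ba is in period 6, group 2.
Atomic radius shrinks across a period as nuclear charge pulls the same shell inward, and grows down a group as new shells are added.
Here both period and group differ, so the two effects have to be weighed against each other.
Ga > H: the two effects oppose for this pair; the down-group effect wins (124 vs 32 pm).
Te > Ga: the two effects oppose for this pair; the down-group effect wins (136 vs 124 pm).
Ba > Te: relative to Te, both the across-period and down-group shifts push Ba's atomic radius up.
Tabulated atomic radius (pm): H 32, Ga 124, Te 136, Ba 196.
The largest atomic radius among these belongs to Ba.

Ba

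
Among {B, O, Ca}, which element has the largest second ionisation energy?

O

IE_2 is the cost of taking one more electron from the +1 cation: B⁺ still has 2 valence electrons; O⁺ still has 5 valence electrons; Ca⁺ still has 1 valence electron.
All are still removing valence electrons, so compare the +1 ions as you would atoms: IE_2 generally rises across a period (higher Z_eff) and falls down a group (larger shell), subject to the usual subshell exceptions.
Valence configurations: B⁺ [He]2s², O⁺ [He]2s²2p³, Ca⁺ [Ar]4s¹.
Approximate IE_2 values (kJ/mol): B 2427, O 3388, Ca 1145.
Putting it together, IE_2: Ca < B < O.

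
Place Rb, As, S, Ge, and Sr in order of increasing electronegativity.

S is in period 3, group 16; Ge is in period 4, group 14; As is in period 4, group 15; Rb is in period 5, group 1; Sr is in period 5, group 2.
EN rises left→right (higher Z_eff, smaller atoms) and falls top→bottom (larger, more shielded atoms).
Neither a single period nor a single group — weigh both effects.
Sr > Rb: both are in period 5; the period trend gives Sr the larger value.
Ge > Sr: relative to Sr, both the across-period and down-group shifts push Ge's electronegativity up.
As > Ge: As lies to the right of Ge in period 4, so the across-period effect alone puts As higher.
S > As: relative to As, both the across-period and down-group shifts push S's electronegativity up.
Tabulated electronegativity (Pauling): S 2.58, Ge 2.01, As 2.18, Rb 0.82, Sr 0.95.
So from lowest to highest: Rb < Sr < Ge < As < S.

Rb < Sr < Ge < As < S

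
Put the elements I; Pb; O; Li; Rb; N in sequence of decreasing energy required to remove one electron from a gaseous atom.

N > O > I > Pb > Li > Rb

Li is in period 2, group 1; N is in period 2, group 15; O is in period 2, group 16; Rb is in period 5, group 1; I is in period 5, group 17; Pb is in period 6, group 14.
Removing the outermost electron gets harder across a period and easier down a group.
Here both period and group differ, so the two effects have to be weighed against each other.
Li > Rb: they share group 1; the group trend gives Li the larger value.
Pb > Li: the two effects oppose for this pair; the across-period effect wins (716 vs 520 kJ/mol).
I > Pb: relative to Pb, both the across-period and down-group shifts push I's first ionization energy up.
O > I: the two effects oppose for this pair; the down-group effect wins (1314 vs 1008 kJ/mol).
N > O: this pair runs against the simple trend — see the exception note.
Note the exception: N has a higher first ionization energy than O, contrary to the simple trend — pairing an electron in O's 2p⁴ costs repulsion energy, so O ionizes more easily than half-filled N (2p³).
For reference (kJ/mol): Li 520, N 1402, O 1314, Rb 403, I 1008, Pb 716.
So from highest to lowest: N > O > I > Pb > Li > Rb.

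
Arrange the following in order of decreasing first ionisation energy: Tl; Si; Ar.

Si is in period 3, group 14; Ar is in period 3, group 18; Tl is in period 6, group 13.
IE₁ increases left→right with effective nuclear charge and decreases top→bottom as the valence shell moves farther out.
Neither a single period nor a single group — weigh both effects.
Si > Tl: both effects reinforce here, so Si is clearly the higher of the two.
Ar > Si: both are in period 3; the period trend gives Ar the larger value.
For reference (kJ/mol): Si 786, Ar 1521, Tl 589.
So from highest to lowest: Ar > Si > Tl.

Ar > Si > Tl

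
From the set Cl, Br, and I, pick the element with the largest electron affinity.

Electron affinity generally becomes more exothermic across a period toward the halogens and less exothermic down a group.
All are in group 17, so electron affinity increases up the group.
The largest electron affinity among these belongs to Cl.

Cl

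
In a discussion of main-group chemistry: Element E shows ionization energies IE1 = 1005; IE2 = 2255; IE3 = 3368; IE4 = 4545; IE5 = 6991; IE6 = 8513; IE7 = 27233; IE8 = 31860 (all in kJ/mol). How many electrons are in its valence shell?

6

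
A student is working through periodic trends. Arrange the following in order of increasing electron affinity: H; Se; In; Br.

In < H < Se < Br

H is in period 1, group 1; Se is in period 4, group 16; Br is in period 4, group 17; In is in period 5, group 13.
EA tends to increase across a period and decrease down a group, though the pattern is less regular than for IE or radius.
Neither a single period nor a single group — weigh both effects.
H > In: period and group pull opposite ways; the down-group shift dominates (73 vs 29 kJ/mol).
Se > H: period and group pull opposite ways; the across-period shift dominates (195 vs 73 kJ/mol).
Br > Se: Br lies to the right of Se in period 4, so the across-period effect alone puts Br higher.
For reference (kJ/mol): H 73, Se 195, Br 325, In 29.
So from lowest to highest: In < H < Se < Br.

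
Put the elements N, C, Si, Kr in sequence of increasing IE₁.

C is in period 2, group 14; N is in period 2, group 15; Si is in period 3, group 14; Kr is in period 4, group 18.
Removing the outermost electron gets harder across a period and easier down a group.
Here both period and group differ, so the two effects have to be weighed against each other.
C > Si: they share group 14; the group trend gives C the larger value.
Kr > C: the two effects oppose for this pair; the across-period effect wins (1351 vs 1086 kJ/mol).
N > Kr: the two effects oppose for this pair; the down-group effect wins (1402 vs 1351 kJ/mol).
Tabulated first ionization energy (kJ/mol): C 1086, N 1402, Si 786, Kr 1351.
So from lowest to highest: Si < C < Kr < N.

Si < C < Kr < N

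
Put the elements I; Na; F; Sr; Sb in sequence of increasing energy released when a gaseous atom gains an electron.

Sr, Na, Sb, I, F

Adding an electron releases more energy for atoms nearer the top right (short of the noble gases).
These span different periods and groups, so the two trends combine.
Na > Sr: period and group pull opposite ways; the down-group shift dominates (53 vs 5 kJ/mol).
Sb > Na: the two effects oppose for this pair; the across-period effect wins (103 vs 53 kJ/mol).
I > Sb: both are in period 5; the period trend gives I the larger value.
F > I: F sits above I in group 17, so the down-group effect alone puts F higher.
Tabulated electron affinity (kJ/mol): F 328, Na 53, Sr 5, Sb 103, I 295.
So from lowest to highest: Sr < Na < Sb < I < F.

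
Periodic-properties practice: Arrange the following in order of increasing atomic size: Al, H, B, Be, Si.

Radius decreases left→right (rising Z_eff, same n) and increases top→bottom (higher n).
Neither a single period nor a single group — weigh both effects.
B > H: the two effects oppose for this pair; the down-group effect wins (85 vs 32 pm).
Be > B: Be lies to the left of B in period 2, so the across-period effect alone puts Be larger.
Si > Be: the two effects oppose for this pair; the down-group effect wins (116 vs 102 pm).
Al > Si: Al lies to the left of Si in period 3, so the across-period effect alone puts Al larger.
For reference (pm): H 32, Be 102, B 85, Al 126, Si 116.
So from smallest to largest: H < B < Be < Si < Al.

H < B < Be < Si < Al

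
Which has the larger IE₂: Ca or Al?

The second ionization energy removes an electron from the +1 ion. For each element: Ca⁺ still has 1 valence electron; Al⁺ still has 2 valence electrons.
All are still removing valence electrons, so compare the +1 ions as you would atoms: IE_2 generally rises across a period (higher Z_eff) and falls down a group (larger shell), subject to the usual subshell exceptions.
Valence configurations: Ca⁺ [Ar]4s¹, Al⁺ [Ne]3s².
The numbers (kJ/mol): Ca 1145, Al 1817.
Overall IE_2 order: Ca < Al.

Al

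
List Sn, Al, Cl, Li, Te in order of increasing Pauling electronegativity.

Atoms toward the upper right of the periodic table pull bonding electrons most strongly.
These span different periods and groups, so the two trends combine.
Al > Li: period and group pull opposite ways; the across-period shift dominates (1.61 vs 0.98).
Sn > Al: period and group pull opposite ways; the across-period shift dominates (1.96 vs 1.61).
Te > Sn: Te lies to the right of Sn in period 5, so the across-period effect alone puts Te higher.
Cl > Te: relative to Te, both the across-period and down-group shifts push Cl's electronegativity up.
Tabulated electronegativity (Pauling): Li 0.98, Al 1.61, Cl 3.16, Sn 1.96, Te 2.10.
So from lowest to highest: Li < Al < Sn < Te < Cl.

Li, Al, Sn, Te, Cl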